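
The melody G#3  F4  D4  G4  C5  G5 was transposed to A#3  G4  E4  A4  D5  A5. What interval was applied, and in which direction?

up a major second

From G#3 to A#3 is 2 letter names — a second of some quality.
G#3 to A#3 is 2 semitones, which makes it a major second; the second version is higher, so the direction is up.
Checking another pair — G5 → A5 — gives the same interval.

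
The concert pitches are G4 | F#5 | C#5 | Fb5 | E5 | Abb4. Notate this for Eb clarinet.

E4 D#5 A#4 Db5 C#5 Fb4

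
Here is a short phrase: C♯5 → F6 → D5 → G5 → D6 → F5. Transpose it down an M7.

C#5 down a major seventh is D4.
A major seventh down from F6 gives Gb5.
D5 down a major seventh is Eb4.
G5 down a major seventh is Ab4.
D6: a seventh down reaches E, and 11 semitones makes it Eb5.
F5: a seventh down reaches G, and 11 semitones makes it Gb4.

D4 Gb5 Eb4 Ab4 Eb5 Gb4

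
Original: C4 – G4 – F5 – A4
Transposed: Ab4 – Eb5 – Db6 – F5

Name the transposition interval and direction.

up a minor sixth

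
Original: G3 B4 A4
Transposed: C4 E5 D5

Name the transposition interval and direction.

Take the first pair: G3 → C4. G to C spans 4 letter names, so the interval is some kind of fourth.
G3 to C4 is 5 semitones, which makes it a perfect fourth; the second version is higher, so the direction is up.
Checking another pair — A4 → D5 — gives the same interval.

up a perfect fourth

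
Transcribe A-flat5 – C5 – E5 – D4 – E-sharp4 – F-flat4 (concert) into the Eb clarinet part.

F5 A4 C#5 B3 C##4 Db4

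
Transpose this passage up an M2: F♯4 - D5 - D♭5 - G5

G#4 E5 Eb5 A5

F#4 becomes G#4
D5 becomes E5
Db5 becomes Eb5
G5 becomes A5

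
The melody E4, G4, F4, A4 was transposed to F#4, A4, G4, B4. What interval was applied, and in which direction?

up a major second

From E4 to F#4 is 2 letter names — a second of some quality.
E4 to F#4 is 2 semitones, which makes it a major second; the second version is higher, so the direction is up.
Checking another pair — A4 → B4 — gives the same interval.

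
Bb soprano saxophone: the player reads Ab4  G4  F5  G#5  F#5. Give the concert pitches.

Written C4 on the Bb soprano saxophone sounds as Bb3, a major second lower; apply that shift to every note.
Ab4 -> Gb4
G4 -> F4
F5 -> Eb5
G#5 -> F#5
F#5 -> E5

Gb4 F4 Eb5 F#5 E5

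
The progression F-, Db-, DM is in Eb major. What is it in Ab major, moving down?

Eb major down to Ab major is a perfect fifth; each chord root moves by that interval while the quality stays the same.
F-: root F down a perfect fifth → Bb, giving Bb-.
Db-: root Db down a perfect fifth → Gb, giving Gb-.
DM: root D down a perfect fifth → G, giving GM.

Bb- Gb- GM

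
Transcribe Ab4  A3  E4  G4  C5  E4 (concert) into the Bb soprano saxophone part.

Bb4 B3 F#4 A4 D5 F#4

The Bb soprano saxophone sounds a major second below written, so the written part must be a major second above concert — transpose each note up.
Ab4 becomes Bb4
A3 becomes B3
E4 becomes F#4
G4 becomes A4
C5 becomes D5
E4 becomes F#4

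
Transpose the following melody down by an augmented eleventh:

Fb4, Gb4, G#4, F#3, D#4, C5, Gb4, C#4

Fb4 down an augmented eleventh is Cbb3.
Gb4 down an augmented eleventh is Dbb3.
An augmented eleventh down from G#4 gives D3.
F#3: an eleventh down reaches C, and 18 semitones makes it C2.
D#4 down an augmented eleventh is A2.
C5: an eleventh down reaches G, and 18 semitones makes it Gb3.
Gb4 down an augmented eleventh is Dbb3.
C#4 down an augmented eleventh is G2.

Cbb3 Dbb3 D3 C2 A2 Gb3 Dbb3 G2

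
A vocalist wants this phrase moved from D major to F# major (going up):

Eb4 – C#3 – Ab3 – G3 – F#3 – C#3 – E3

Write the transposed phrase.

G4 E#3 C4 B3 A#3 E#3 G#3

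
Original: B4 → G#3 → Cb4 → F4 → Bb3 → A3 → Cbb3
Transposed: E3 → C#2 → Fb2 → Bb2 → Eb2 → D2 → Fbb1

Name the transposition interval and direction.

From B4 to E3 is 12 letter names — a twelfth of some quality.
E3 to B4 is 19 semitones, which makes it a perfect twelfth; the second version is lower, so the direction is down.
Checking another pair — Cbb3 → Fbb1 — gives the same interval.

down a perfect twelfth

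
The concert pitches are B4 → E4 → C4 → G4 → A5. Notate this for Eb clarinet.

The Eb clarinet sounds a minor third above written, so the written part must be a minor third below concert — transpose each note down.
B4 to G#4
E4 to C#4
C4 to A3
G4 to E4
A5 to F#5

G#4 C#4 A3 E4 F#5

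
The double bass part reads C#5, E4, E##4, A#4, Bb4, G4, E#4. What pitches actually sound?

The double bass sounds a perfect octave below written, so transpose each written note down a perfect octave.
C#5 gives C#4
E4 gives E3
E##4 gives E##3
A#4 gives A#3
Bb4 gives Bb3
G4 gives G3
E#4 gives E#3

C#4 E3 E##3 A#3 Bb3 G3 E#3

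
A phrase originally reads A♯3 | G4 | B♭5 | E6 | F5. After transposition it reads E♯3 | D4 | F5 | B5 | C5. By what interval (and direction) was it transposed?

Take the first pair: A#3 → E#3. A to E spans 4 letter names, so the interval is some kind of fourth.
E#3 to A#3 is 5 semitones, which makes it a perfect fourth; the second version is lower, so the direction is down.
Checking another pair — F5 → C5 — gives the same interval.

down a perfect fourth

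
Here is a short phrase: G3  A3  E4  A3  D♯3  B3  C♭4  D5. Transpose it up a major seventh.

G3 to F#4
A3 to G#4
E4 to D#5
A3 to G#4
D#3 to C##4
B3 to A#4
Cb4 to Bb4
D5 to C#6

F#4 G#4 D#5 G#4 C##4 A#4 Bb4 C#6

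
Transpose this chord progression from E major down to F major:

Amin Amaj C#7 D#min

Bbmin Bbmaj D7 Emin

E major down to F major is a major seventh; each chord root moves by that interval while the quality stays the same.
Amin: root A down a major seventh → Bb, giving Bbmin.
Amaj: root A down a major seventh → Bb, giving Bbmaj.
C#7: root C# down a major seventh → D, giving D7.
D#min: root D# down a major seventh → E, giving Emin.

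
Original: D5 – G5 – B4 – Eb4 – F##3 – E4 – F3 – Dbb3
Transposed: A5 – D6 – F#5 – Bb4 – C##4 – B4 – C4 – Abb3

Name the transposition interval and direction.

up a perfect fifth

Take the first pair: D5 → A5. D to A spans 5 letter names, so the interval is some kind of fifth.
D5 to A5 is 7 semitones, which makes it a perfect fifth; the second version is higher, so the direction is up.
Checking another pair — Dbb3 → Abb3 — gives the same interval.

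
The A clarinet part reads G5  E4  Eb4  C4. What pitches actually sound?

E5 C#4 C4 A3

Written C4 on the A clarinet sounds as A3, a minor third lower; apply that shift to every note.
G5 -> E5
E4 -> C#4
Eb4 -> C4
C4 -> A3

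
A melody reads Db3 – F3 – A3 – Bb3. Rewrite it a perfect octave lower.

Db3 → Db2
F3 → F2
A3 → A2
Bb3 → Bb2

Db2 F2 A2 Bb2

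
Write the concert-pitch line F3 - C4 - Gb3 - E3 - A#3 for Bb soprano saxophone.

G3 D4 Ab3 F#3 B#3

Written C4 sounds as Bb3 on the Bb soprano saxophone, so concert pitches are written a major second up.
F3 becomes G3
C4 becomes D4
Gb3 becomes Ab3
E3 becomes F#3
A#3 becomes B#3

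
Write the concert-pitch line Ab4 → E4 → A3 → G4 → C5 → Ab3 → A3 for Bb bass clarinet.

Bb5 F#5 B4 A5 D6 Bb4 B4

Written C4 sounds as Bb2 on the Bb bass clarinet, so concert pitches are written a major ninth up.
Ab4 becomes Bb5
E4 becomes F#5
A3 becomes B4
G4 becomes A5
C5 becomes D6
Ab3 becomes Bb4
A3 becomes B4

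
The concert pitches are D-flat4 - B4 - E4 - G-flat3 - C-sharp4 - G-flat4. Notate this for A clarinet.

The A clarinet sounds a minor third below written, so the written part must be a minor third above concert — transpose each note up.
Db4 becomes Fb4
B4 becomes D5
E4 becomes G4
Gb3 becomes Bbb3
C#4 becomes E4
Gb4 becomes Bbb4

Fb4 D5 G4 Bbb3 E4 Bbb4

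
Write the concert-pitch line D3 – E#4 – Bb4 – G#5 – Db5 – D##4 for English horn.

A3 B#4 F5 D#6 Ab5 A##4

Written C4 sounds as F3 on the English horn, so concert pitches are written a perfect fifth up.
D3 gives A3
E#4 gives B#4
Bb4 gives F5
G#5 gives D#6
Db5 gives Ab5
D##4 gives A##4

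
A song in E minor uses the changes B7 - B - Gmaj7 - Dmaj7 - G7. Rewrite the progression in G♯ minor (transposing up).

E minor up to G♯ minor is a major third; each chord root moves by that interval while the quality stays the same.
B7: root B up a major third → D#, giving D#7.
B: root B up a major third → D#, giving D#.
Gmaj7: root G up a major third → B, giving Bmaj7.
Dmaj7: root D up a major third → F#, giving F#maj7.
G7: root G up a major third → B, giving B7.

D#7 D# Bmaj7 F#maj7 B7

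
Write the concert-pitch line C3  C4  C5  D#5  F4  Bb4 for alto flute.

F3 F4 F5 G#5 Bb4 Eb5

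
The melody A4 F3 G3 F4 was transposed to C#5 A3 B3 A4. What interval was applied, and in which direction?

Take the first pair: A4 → C#5. A to C spans 3 letter names, so the interval is some kind of third.
A4 to C#5 is 4 semitones, which makes it a major third; the second version is higher, so the direction is up.
Checking another pair — F4 → A4 — gives the same interval.

up a major third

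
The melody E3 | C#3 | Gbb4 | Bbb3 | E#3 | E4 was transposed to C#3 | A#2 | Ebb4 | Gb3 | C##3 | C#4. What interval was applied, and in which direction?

down a minor third

From E3 to C#3 is 3 letter names — a third of some quality.
C#3 to E3 is 3 semitones, which makes it a minor third; the second version is lower, so the direction is down.
Checking another pair — E4 → C#4 — gives the same interval.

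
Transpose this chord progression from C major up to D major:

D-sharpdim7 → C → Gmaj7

E#dim7 D Amaj7

C major up to D major is a major second; each chord root moves by that interval while the quality stays the same.
D-sharpdim7: root D-sharp up a major second → E#, giving E#dim7.
C: root C up a major second → D, giving D.
Gmaj7: root G up a major second → A, giving Amaj7.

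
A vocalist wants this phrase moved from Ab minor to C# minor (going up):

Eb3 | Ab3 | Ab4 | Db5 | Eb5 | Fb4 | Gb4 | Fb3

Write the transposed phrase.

Ab minor to C# minor up is an augmented third, so every note moves up by that interval.
Eb3 → G#3
Ab3 → C#4
Ab4 → C#5
Db5 → F#5
Eb5 → G#5
Fb4 → A4
Gb4 → B4
Fb3 → A3

G#3 C#4 C#5 F#5 G#5 A4 B4 A3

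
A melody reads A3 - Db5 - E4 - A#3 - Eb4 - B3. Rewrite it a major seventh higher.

G#4 C6 D#5 G##4 D5 A#4

A3 → G#4
Db5 → C6
E4 → D#5
A#3 → G##4
Eb4 → D5
B3 → A#4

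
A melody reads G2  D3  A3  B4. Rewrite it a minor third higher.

G2 up a minor third is Bb2.
A minor third up from D3 gives F3.
A minor third up from A3 gives C4.
B4 up a minor third is D5.

Bb2 F3 C4 D5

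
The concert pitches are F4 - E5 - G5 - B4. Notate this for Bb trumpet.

Written C4 sounds as Bb3 on the Bb trumpet, so concert pitches are written a major second up.
F4 becomes G4
E5 becomes F#5
G5 becomes A5
B4 becomes C#5

G4 F#5 A5 C#5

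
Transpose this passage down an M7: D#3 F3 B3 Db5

D#3: a seventh down reaches E, and 11 semitones makes it E2.
A major seventh down from F3 gives Gb2.
A major seventh down from B3 gives C3.
A major seventh down from Db5 gives Ebb4.

E2 Gb2 C3 Ebb4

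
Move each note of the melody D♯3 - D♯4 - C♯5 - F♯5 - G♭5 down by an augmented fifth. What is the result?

D#3: a fifth down reaches G, and 8 semitones makes it G2.
D#4 down an augmented fifth is G3.
C#5: a fifth down reaches F, and 8 semitones makes it F4.
F#5 down an augmented fifth is Bb4.
Gb5 down an augmented fifth is Cbb5.

G2 G3 F4 Bb4 Cbb5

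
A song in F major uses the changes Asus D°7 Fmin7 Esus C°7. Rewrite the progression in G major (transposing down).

Bsus E°7 Gmin7 F#sus D°7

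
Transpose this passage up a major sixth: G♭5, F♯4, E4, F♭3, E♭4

Eb6 D#5 C#5 Db4 C5

A major sixth up from Gb5 gives Eb6.
A major sixth up from F#4 gives D#5.
A major sixth up from E4 gives C#5.
Fb3 up a major sixth is Db4.
A major sixth up from Eb4 gives C5.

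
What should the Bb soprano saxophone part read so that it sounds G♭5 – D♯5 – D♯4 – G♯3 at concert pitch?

Written C4 sounds as Bb3 on the Bb soprano saxophone, so concert pitches are written a major second up.
Gb5 to Ab5
D#5 to E#5
D#4 to E#4
G#3 to A#3

Ab5 E#5 E#4 A#3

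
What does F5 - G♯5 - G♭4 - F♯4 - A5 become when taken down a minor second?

E5 F##5 F4 E#4 G#5

F5 down a minor second is E5.
G#5: a second down reaches F, and 1 semitone makes it F##5.
Gb4 down a minor second is F4.
F#4: a second down reaches E, and 1 semitone makes it E#4.
A5 down a minor second is G#5.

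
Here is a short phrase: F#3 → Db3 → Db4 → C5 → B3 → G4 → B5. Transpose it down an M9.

A major ninth down from F#3 gives E2.
Db3: a ninth down reaches C, and 14 semitones makes it Cb2.
A major ninth down from Db4 gives Cb3.
C5 down a major ninth is Bb3.
B3 down a major ninth is A2.
G4 down a major ninth is F3.
A major ninth down from B5 gives A4.

E2 Cb2 Cb3 Bb3 A2 F3 A4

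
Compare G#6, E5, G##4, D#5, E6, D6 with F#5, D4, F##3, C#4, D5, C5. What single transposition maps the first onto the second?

down a major ninth

Take the first pair: G#6 → F#5. G to F spans 9 letter names, so the interval is some kind of ninth.
F#5 to G#6 is 14 semitones, which makes it a major ninth; the second version is lower, so the direction is down.
Checking another pair — D6 → C5 — gives the same interval.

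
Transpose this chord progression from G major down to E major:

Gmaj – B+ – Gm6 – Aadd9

G major down to E major is a minor third; each chord root moves by that interval while the quality stays the same.
Gmaj: root G down a minor third → E, giving Emaj.
B+: root B down a minor third → G#, giving G#+.
Gm6: root G down a minor third → E, giving Em6.
Aadd9: root A down a minor third → F#, giving F#add9.

Emaj G#+ Em6 F#add9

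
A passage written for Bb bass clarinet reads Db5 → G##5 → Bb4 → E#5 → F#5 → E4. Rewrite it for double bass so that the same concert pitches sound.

Cb5 F##5 Ab4 D#5 E5 D4

First find concert pitch: the Bb bass clarinet sounds a major ninth below written, so Db5 G##5 Bb4 E#5 F#5 E4 sounds Cb4 F##4 Ab3 D#4 E4 D3.
Then write for double bass: it sounds a perfect octave below written, so the part must be a perfect octave above concert.
Cb4 → Cb5
F##4 → F##5
Ab3 → Ab4
D#4 → D#5
E4 → E5
D3 → D4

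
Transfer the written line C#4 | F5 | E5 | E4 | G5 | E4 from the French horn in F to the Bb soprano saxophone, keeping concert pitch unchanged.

First find concert pitch: the French horn in F sounds a perfect fifth below written, so C#4 F5 E5 E4 G5 E4 sounds F#3 Bb4 A4 A3 C5 A3.
Then write for Bb soprano saxophone: it sounds a major second below written, so the part must be a major second above concert.
F#3 → G#3
Bb4 → C5
A4 → B4
A3 → B3
C5 → D5
A3 → B3

G#3 C5 B4 B3 D5 B3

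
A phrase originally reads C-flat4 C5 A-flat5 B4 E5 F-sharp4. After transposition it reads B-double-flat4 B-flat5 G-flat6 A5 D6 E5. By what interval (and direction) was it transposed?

Take the first pair: Cb4 → Bbb4. C to B spans 7 letter names, so the interval is some kind of seventh.
Cb4 to Bbb4 is 10 semitones, which makes it a minor seventh; the second version is higher, so the direction is up.
Checking another pair — F#4 → E5 — gives the same interval.

up a minor seventh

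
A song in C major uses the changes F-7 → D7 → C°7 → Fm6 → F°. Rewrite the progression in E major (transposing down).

C major down to E major is a minor sixth; each chord root moves by that interval while the quality stays the same.
F-7: root F down a minor sixth → A, giving A-7.
D7: root D down a minor sixth → F#, giving F#7.
C°7: root C down a minor sixth → E, giving E°7.
Fm6: root F down a minor sixth → A, giving Am6.
F°: root F down a minor sixth → A, giving A°.

A-7 F#7 E°7 Am6 A°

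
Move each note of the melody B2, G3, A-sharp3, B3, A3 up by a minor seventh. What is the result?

A3 F4 G#4 A4 G4

B2 becomes A3
G3 becomes F4
A#3 becomes G#4
B3 becomes A4
A3 becomes G4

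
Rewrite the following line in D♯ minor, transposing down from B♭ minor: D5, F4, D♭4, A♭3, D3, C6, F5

F##4 A#3 F#3 C#3 F##2 E#5 A#4

B♭ minor to D♯ minor down is a diminished sixth, so every note moves down by that interval.
D5 becomes F##4
F4 becomes A#3
Db4 becomes F#3
Ab3 becomes C#3
D3 becomes F##2
C6 becomes E#5
F5 becomes A#4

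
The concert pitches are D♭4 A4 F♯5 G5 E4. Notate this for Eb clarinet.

Bb3 F#4 D#5 E5 C#4

Written C4 sounds as Eb4 on the Eb clarinet, so concert pitches are written a minor third down.
Db4 -> Bb3
A4 -> F#4
F#5 -> D#5
G5 -> E5
E4 -> C#4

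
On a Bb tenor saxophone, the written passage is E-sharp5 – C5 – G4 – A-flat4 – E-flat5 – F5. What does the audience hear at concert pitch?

The Bb tenor saxophone sounds a major ninth below written, so transpose each written note down a major ninth.
E#5 → D#4
C5 → Bb3
G4 → F3
Ab4 → Gb3
Eb5 → Db4
F5 → Eb4

D#4 Bb3 F3 Gb3 Db4 Eb4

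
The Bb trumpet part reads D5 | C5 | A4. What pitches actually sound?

C5 Bb4 G4

Written C4 on the Bb trumpet sounds as Bb3, a major second lower; apply that shift to every note.
D5 → C5
C5 → Bb4
A4 → G4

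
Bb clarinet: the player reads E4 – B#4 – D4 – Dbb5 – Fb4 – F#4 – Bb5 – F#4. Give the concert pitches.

D4 A#4 C4 Cbb5 Ebb4 E4 Ab5 E4

The Bb clarinet sounds a major second below written, so transpose each written note down a major second.
E4 -> D4
B#4 -> A#4
D4 -> C4
Dbb5 -> Cbb5
Fb4 -> Ebb4
F#4 -> E4
Bb5 -> Ab5
F#4 -> E4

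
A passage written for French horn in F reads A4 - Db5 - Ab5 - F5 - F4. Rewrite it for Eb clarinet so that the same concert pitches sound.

First find concert pitch: the French horn in F sounds a perfect fifth below written, so A4 Db5 Ab5 F5 F4 sounds D4 Gb4 Db5 Bb4 Bb3.
Then write for Eb clarinet: it sounds a minor third above written, so the part must be a minor third below concert.
D4 → B3
Gb4 → Eb4
Db5 → Bb4
Bb4 → G4
Bb3 → G3

B3 Eb4 Bb4 G4 G3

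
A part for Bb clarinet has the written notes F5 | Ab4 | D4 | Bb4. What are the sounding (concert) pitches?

Eb5 Gb4 C4 Ab4

The Bb clarinet sounds a major second below written, so transpose each written note down a major second.
F5 becomes Eb5
Ab4 becomes Gb4
D4 becomes C4
Bb4 becomes Ab4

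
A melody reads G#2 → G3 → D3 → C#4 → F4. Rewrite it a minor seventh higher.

G#2: a seventh up reaches F, and 10 semitones makes it F#3.
A minor seventh up from G3 gives F4.
D3 up a minor seventh is C4.
A minor seventh up from C#4 gives B4.
A minor seventh up from F4 gives Eb5.

F#3 F4 C4 B4 Eb5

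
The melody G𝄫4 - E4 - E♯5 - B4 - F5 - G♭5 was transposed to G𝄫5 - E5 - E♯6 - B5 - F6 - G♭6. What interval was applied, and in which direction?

Take the first pair: Gbb4 → Gbb5. G to G spans 8 letter names, so the interval is some kind of octave.
Gbb4 to Gbb5 is 12 semitones, which makes it a perfect octave; the second version is higher, so the direction is up.
Checking another pair — Gb5 → Gb6 — gives the same interval.

up a perfect octave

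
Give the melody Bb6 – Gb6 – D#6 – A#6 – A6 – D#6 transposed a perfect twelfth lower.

Eb5 Cb5 G#4 D#5 D5 G#4

A perfect twelfth down from Bb6 gives Eb5.
Gb6: a twelfth down reaches C, and 19 semitones makes it Cb5.
A perfect twelfth down from D#6 gives G#4.
A#6: a twelfth down reaches D, and 19 semitones makes it D#5.
A perfect twelfth down from A6 gives D5.
D#6 down a perfect twelfth is G#4.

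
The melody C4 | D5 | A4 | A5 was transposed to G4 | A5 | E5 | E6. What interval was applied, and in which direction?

up a perfect fifth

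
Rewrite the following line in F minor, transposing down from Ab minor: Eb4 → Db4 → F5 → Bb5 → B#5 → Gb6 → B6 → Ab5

From Ab down to F is a minor third; apply that to each pitch.
Eb4 to C4
Db4 to Bb3
F5 to D5
Bb5 to G5
B#5 to G##5
Gb6 to Eb6
B6 to G#6
Ab5 to F5

C4 Bb3 D5 G5 G##5 Eb6 G#6 F5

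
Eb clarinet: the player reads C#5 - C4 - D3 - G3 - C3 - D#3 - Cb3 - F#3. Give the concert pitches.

E5 Eb4 F3 Bb3 Eb3 F#3 Ebb3 A3

Written C4 on the Eb clarinet sounds as Eb4, a minor third higher; apply that shift to every note.
C#5 → E5
C4 → Eb4
D3 → F3
G3 → Bb3
C3 → Eb3
D#3 → F#3
Cb3 → Ebb3
F#3 → A3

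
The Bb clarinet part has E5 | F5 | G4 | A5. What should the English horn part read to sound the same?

First find concert pitch: the Bb clarinet sounds a major second below written, so E5 F5 G4 A5 sounds D5 Eb5 F4 G5.
Then write for English horn: it sounds a perfect fifth below written, so the part must be a perfect fifth above concert.
D5 → A5
Eb5 → Bb5
F4 → C5
G5 → D6

A5 Bb5 C5 D6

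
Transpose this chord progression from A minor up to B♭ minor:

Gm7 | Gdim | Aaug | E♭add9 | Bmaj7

Abm7 Abdim Bbaug Fbadd9 Cmaj7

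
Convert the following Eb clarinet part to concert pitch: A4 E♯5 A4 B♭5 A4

The Eb clarinet sounds a minor third above written, so transpose each written note up a minor third.
A4 gives C5
E#5 gives G#5
A4 gives C5
Bb5 gives Db6
A4 gives C5

C5 G#5 C5 Db6 C5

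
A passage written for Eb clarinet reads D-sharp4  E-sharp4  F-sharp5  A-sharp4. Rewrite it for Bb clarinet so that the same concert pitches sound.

First find concert pitch: the Eb clarinet sounds a minor third above written, so D-sharp4 E-sharp4 F-sharp5 A-sharp4 sounds F#4 G#4 A5 C#5.
Then write for Bb clarinet: it sounds a major second below written, so the part must be a major second above concert.
F#4 → G#4
G#4 → A#4
A5 → B5
C#5 → D#5

G#4 A#4 B5 D#5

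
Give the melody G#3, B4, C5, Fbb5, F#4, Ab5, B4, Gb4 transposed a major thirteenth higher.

E#5 G#6 A6 Dbb7 D#6 F7 G#6 Eb6

G#3: a thirteenth up reaches E, and 21 semitones makes it E#5.
A major thirteenth up from B4 gives G#6.
C5 up a major thirteenth is A6.
Fbb5: a thirteenth up reaches D, and 21 semitones makes it Dbb7.
F#4 up a major thirteenth is D#6.
Ab5: a thirteenth up reaches F, and 21 semitones makes it F7.
B4 up a major thirteenth is G#6.
Gb4: a thirteenth up reaches E, and 21 semitones makes it Eb6.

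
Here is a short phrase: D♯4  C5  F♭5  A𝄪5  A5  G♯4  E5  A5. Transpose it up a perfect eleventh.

G#5 F6 Bbb6 D##7 D7 C#6 A6 D7

D#4 becomes G#5
C5 becomes F6
Fb5 becomes Bbb6
A##5 becomes D##7
A5 becomes D7
G#4 becomes C#6
E5 becomes A6
A5 becomes D7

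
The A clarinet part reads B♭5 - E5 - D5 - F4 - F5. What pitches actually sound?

G5 C#5 B4 D4 D5

Written C4 on the A clarinet sounds as A3, a minor third lower; apply that shift to every note.
Bb5 -> G5
E5 -> C#5
D5 -> B4
F4 -> D4
F5 -> D5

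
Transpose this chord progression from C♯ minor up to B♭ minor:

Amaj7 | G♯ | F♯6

Gbmaj7 F Eb6

C♯ minor up to B♭ minor is a diminished seventh; each chord root moves by that interval while the quality stays the same.
Amaj7: root A up a diminished seventh → Gb, giving Gbmaj7.
G♯: root G♯ up a diminished seventh → F, giving F.
F♯6: root F♯ up a diminished seventh → Eb, giving Eb6.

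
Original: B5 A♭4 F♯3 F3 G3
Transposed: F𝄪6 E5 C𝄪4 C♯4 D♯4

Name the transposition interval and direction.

up an augmented fifth

Take the first pair: B5 → F##6. B to F spans 5 letter names, so the interval is some kind of fifth.
B5 to F##6 is 8 semitones, which makes it an augmented fifth; the second version is higher, so the direction is up.
Checking another pair — G3 → D#4 — gives the same interval.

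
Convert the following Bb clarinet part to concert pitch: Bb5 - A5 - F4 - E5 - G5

Written C4 on the Bb clarinet sounds as Bb3, a major second lower; apply that shift to every note.
Bb5 gives Ab5
A5 gives G5
F4 gives Eb4
E5 gives D5
G5 gives F5

Ab5 G5 Eb4 D5 F5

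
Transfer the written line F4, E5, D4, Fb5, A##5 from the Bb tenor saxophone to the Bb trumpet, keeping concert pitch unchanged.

First find concert pitch: the Bb tenor saxophone sounds a major ninth below written, so F4 E5 D4 Fb5 A##5 sounds Eb3 D4 C3 Ebb4 G##4.
Then write for Bb trumpet: it sounds a major second below written, so the part must be a major second above concert.
Eb3 → F3
D4 → E4
C3 → D3
Ebb4 → Fb4
G##4 → A##4

F3 E4 D3 Fb4 A##4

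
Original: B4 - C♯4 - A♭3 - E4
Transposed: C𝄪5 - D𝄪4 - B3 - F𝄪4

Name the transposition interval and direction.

From B4 to C##5 is 2 letter names — a second of some quality.
B4 to C##5 is 3 semitones, which makes it an augmented second; the second version is higher, so the direction is up.
Checking another pair — E4 → F##4 — gives the same interval.

up an augmented second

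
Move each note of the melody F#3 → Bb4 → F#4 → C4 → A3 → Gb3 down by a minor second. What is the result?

F#3 gives E#3
Bb4 gives A4
F#4 gives E#4
C4 gives B3
A3 gives G#3
Gb3 gives F3

E#3 A4 E#4 B3 G#3 F3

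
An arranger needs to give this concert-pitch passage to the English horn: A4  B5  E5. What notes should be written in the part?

E5 F#6 B5

The English horn sounds a perfect fifth below written, so the written part must be a perfect fifth above concert — transpose each note up.
A4 gives E5
B5 gives F#6
E5 gives B5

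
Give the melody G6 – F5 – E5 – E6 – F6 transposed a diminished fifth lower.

G6 down a diminished fifth is C#6.
A diminished fifth down from F5 gives B4.
E5: a fifth down reaches A, and 6 semitones makes it A#4.
A diminished fifth down from E6 gives A#5.
A diminished fifth down from F6 gives B5.

C#6 B4 A#4 A#5 B5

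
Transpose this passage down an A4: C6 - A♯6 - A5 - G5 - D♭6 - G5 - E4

C6: a fourth down reaches G, and 6 semitones makes it Gb5.
A#6: a fourth down reaches E, and 6 semitones makes it E6.
An augmented fourth down from A5 gives Eb5.
An augmented fourth down from G5 gives Db5.
Db6: a fourth down reaches A, and 6 semitones makes it Abb5.
An augmented fourth down from G5 gives Db5.
E4 down an augmented fourth is Bb3.

Gb5 E6 Eb5 Db5 Abb5 Db5 Bb3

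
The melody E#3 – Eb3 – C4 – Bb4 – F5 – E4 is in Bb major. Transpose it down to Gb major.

Bb major to Gb major down is a major third, so every note moves down by that interval.
E#3 gives C#3
Eb3 gives Cb3
C4 gives Ab3
Bb4 gives Gb4
F5 gives Db5
E4 gives C4

C#3 Cb3 Ab3 Gb4 Db5 C4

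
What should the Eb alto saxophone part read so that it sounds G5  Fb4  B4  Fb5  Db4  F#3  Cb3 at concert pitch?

E6 Db5 G#5 Db6 Bb4 D#4 Ab3

Written C4 sounds as Eb3 on the Eb alto saxophone, so concert pitches are written a major sixth up.
G5 → E6
Fb4 → Db5
B4 → G#5
Fb5 → Db6
Db4 → Bb4
F#3 → D#4
Cb3 → Ab3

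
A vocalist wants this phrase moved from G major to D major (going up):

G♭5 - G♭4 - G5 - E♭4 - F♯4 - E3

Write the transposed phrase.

Db6 Db5 D6 Bb4 C#5 B3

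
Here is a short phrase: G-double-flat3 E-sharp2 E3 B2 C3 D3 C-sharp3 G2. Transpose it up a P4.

Cbb4 A#2 A3 E3 F3 G3 F#3 C3

Gbb3 -> Cbb4
E#2 -> A#2
E3 -> A3
B2 -> E3
C3 -> F3
D3 -> G3
C#3 -> F#3
G2 -> C3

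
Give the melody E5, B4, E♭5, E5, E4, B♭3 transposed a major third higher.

G#5 D#5 G5 G#5 G#4 D4

E5 gives G#5
B4 gives D#5
Eb5 gives G5
E5 gives G#5
E4 gives G#4
Bb3 gives D4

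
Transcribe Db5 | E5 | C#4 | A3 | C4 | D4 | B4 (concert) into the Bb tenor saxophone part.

Written C4 sounds as Bb2 on the Bb tenor saxophone, so concert pitches are written a major ninth up.
Db5 becomes Eb6
E5 becomes F#6
C#4 becomes D#5
A3 becomes B4
C4 becomes D5
D4 becomes E5
B4 becomes C#6

Eb6 F#6 D#5 B4 D5 E5 C#6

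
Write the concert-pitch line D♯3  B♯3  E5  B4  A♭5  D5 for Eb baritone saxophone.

The Eb baritone saxophone sounds a major thirteenth below written, so the written part must be a major thirteenth above concert — transpose each note up.
D#3 gives B#4
B#3 gives G##5
E5 gives C#7
B4 gives G#6
Ab5 gives F7
D5 gives B6

B#4 G##5 C#7 G#6 F7 B6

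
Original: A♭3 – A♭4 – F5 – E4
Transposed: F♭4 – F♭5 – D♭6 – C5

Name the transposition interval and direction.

up a minor sixth

From Ab3 to Fb4 is 6 letter names — a sixth of some quality.
Ab3 to Fb4 is 8 semitones, which makes it a minor sixth; the second version is higher, so the direction is up.
Checking another pair — E4 → C5 — gives the same interval.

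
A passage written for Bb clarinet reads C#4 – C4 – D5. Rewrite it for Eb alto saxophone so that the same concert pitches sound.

G#4 G4 A5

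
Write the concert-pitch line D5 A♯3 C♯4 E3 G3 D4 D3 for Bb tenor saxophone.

E6 B#4 D#5 F#4 A4 E5 E4

Written C4 sounds as Bb2 on the Bb tenor saxophone, so concert pitches are written a major ninth up.
D5 → E6
A#3 → B#4
C#4 → D#5
E3 → F#4
G3 → A4
D4 → E5
D3 → E4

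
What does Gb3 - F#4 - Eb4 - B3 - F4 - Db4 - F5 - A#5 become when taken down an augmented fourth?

Dbb3 C4 Bbb3 F3 Cb4 Abb3 Cb5 E5

Gb3: a fourth down reaches D, and 6 semitones makes it Dbb3.
F#4: a fourth down reaches C, and 6 semitones makes it C4.
Eb4 down an augmented fourth is Bbb3.
An augmented fourth down from B3 gives F3.
F4 down an augmented fourth is Cb4.
Db4 down an augmented fourth is Abb3.
F5 down an augmented fourth is Cb5.
An augmented fourth down from A#5 gives E5.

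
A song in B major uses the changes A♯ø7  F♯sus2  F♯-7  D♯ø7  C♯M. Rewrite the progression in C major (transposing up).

Bø7 Gsus2 G-7 Eø7 DM

B major up to C major is a minor second; each chord root moves by that interval while the quality stays the same.
A♯ø7: root A♯ up a minor second → B, giving Bø7.
F♯sus2: root F♯ up a minor second → G, giving Gsus2.
F♯-7: root F♯ up a minor second → G, giving G-7.
D♯ø7: root D♯ up a minor second → E, giving Eø7.
C♯M: root C♯ up a minor second → D, giving DM.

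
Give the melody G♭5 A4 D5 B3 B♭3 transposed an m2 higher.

Gb5 becomes Abb5
A4 becomes Bb4
D5 becomes Eb5
B3 becomes C4
Bb3 becomes Cb4

Abb5 Bb4 Eb5 C4 Cb4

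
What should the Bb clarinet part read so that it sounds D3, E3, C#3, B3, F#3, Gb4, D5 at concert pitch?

The Bb clarinet sounds a major second below written, so the written part must be a major second above concert — transpose each note up.
D3 → E3
E3 → F#3
C#3 → D#3
B3 → C#4
F#3 → G#3
Gb4 → Ab4
D5 → E5

E3 F#3 D#3 C#4 G#3 Ab4 E5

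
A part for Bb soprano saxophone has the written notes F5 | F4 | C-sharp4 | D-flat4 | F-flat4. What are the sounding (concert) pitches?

Eb5 Eb4 B3 Cb4 Ebb4

Written C4 on the Bb soprano saxophone sounds as Bb3, a major second lower; apply that shift to every note.
F5 becomes Eb5
F4 becomes Eb4
C#4 becomes B3
Db4 becomes Cb4
Fb4 becomes Ebb4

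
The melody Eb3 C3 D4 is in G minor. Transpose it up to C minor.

Ab3 F3 G4

G minor to C minor up is a perfect fourth, so every note moves up by that interval.
Eb3 -> Ab3
C3 -> F3
D4 -> G4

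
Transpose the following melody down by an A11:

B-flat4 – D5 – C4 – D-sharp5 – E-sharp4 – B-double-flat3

Bb4 -> Fb3
D5 -> Ab3
C4 -> Gb2
D#5 -> A3
E#4 -> B2
Bbb3 -> Fbb2

Fb3 Ab3 Gb2 A3 B2 Fbb2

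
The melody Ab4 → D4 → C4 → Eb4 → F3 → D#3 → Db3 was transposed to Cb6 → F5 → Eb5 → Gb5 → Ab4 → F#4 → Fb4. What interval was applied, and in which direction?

Take the first pair: Ab4 → Cb6. A to C spans 10 letter names, so the interval is some kind of tenth.
Ab4 to Cb6 is 15 semitones, which makes it a minor tenth; the second version is higher, so the direction is up.
Checking another pair — Db3 → Fb4 — gives the same interval.

up a minor tenth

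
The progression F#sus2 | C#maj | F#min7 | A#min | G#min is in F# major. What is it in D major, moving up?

Dsus2 Amaj Dmin7 F#min Emin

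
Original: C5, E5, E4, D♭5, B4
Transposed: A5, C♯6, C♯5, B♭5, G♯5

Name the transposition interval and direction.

up a major sixth

From C5 to A5 is 6 letter names — a sixth of some quality.
C5 to A5 is 9 semitones, which makes it a major sixth; the second version is higher, so the direction is up.
Checking another pair — B4 → G#5 — gives the same interval.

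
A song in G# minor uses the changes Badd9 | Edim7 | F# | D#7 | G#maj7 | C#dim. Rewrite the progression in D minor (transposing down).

Fadd9 Bbdim7 C A7 Dmaj7 Gdim

G# minor down to D minor is an augmented fourth; each chord root moves by that interval while the quality stays the same.
Badd9: root B down an augmented fourth → F, giving Fadd9.
Edim7: root E down an augmented fourth → Bb, giving Bbdim7.
F#: root F# down an augmented fourth → C, giving C.
D#7: root D# down an augmented fourth → A, giving A7.
G#maj7: root G# down an augmented fourth → D, giving Dmaj7.
C#dim: root C# down an augmented fourth → G, giving Gdim.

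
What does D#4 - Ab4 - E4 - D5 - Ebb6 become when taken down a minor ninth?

C##3 G3 D#3 C#4 Db5

D#4: a ninth down reaches C, and 13 semitones makes it C##3.
A minor ninth down from Ab4 gives G3.
E4 down a minor ninth is D#3.
A minor ninth down from D5 gives C#4.
Ebb6 down a minor ninth is Db5.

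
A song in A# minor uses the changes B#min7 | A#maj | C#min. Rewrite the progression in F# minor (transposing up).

G#min7 F#maj Amin

A# minor up to F# minor is a minor sixth; each chord root moves by that interval while the quality stays the same.
B#min7: root B# up a minor sixth → G#, giving G#min7.
A#maj: root A# up a minor sixth → F#, giving F#maj.
C#min: root C# up a minor sixth → A, giving Amin.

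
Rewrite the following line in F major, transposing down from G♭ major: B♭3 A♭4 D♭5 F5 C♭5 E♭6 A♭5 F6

From G♭ down to F is a minor second; apply that to each pitch.
Bb3 -> A3
Ab4 -> G4
Db5 -> C5
F5 -> E5
Cb5 -> Bb4
Eb6 -> D6
Ab5 -> G5
F6 -> E6

A3 G4 C5 E5 Bb4 D6 G5 E6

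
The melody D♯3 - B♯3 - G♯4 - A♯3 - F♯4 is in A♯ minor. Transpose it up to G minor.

From A♯ up to G is a diminished seventh; apply that to each pitch.
D#3 → C4
B#3 → A4
G#4 → F5
A#3 → G4
F#4 → Eb5

C4 A4 F5 G4 Eb5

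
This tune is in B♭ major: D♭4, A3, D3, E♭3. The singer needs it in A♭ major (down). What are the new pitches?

Cb4 G3 C3 Db3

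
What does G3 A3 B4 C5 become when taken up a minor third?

Bb3 C4 D5 Eb5

G3 to Bb3
A3 to C4
B4 to D5
C5 to Eb5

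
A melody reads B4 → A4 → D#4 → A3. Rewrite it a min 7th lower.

C#4 B3 E#3 B2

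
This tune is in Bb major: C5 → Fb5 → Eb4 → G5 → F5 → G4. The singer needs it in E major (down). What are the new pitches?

From Bb down to E is a diminished fifth; apply that to each pitch.
C5 -> F#4
Fb5 -> Bb4
Eb4 -> A3
G5 -> C#5
F5 -> B4
G4 -> C#4

F#4 Bb4 A3 C#5 B4 C#4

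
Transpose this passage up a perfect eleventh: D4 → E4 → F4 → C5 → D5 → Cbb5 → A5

D4 up a perfect eleventh is G5.
E4 up a perfect eleventh is A5.
F4: an eleventh up reaches B, and 17 semitones makes it Bb5.
A perfect eleventh up from C5 gives F6.
D5 up a perfect eleventh is G6.
Cbb5: an eleventh up reaches F, and 17 semitones makes it Fbb6.
A5 up a perfect eleventh is D7.

G5 A5 Bb5 F6 G6 Fbb6 D7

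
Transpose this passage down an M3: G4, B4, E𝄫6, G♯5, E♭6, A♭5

G4: a third down reaches E, and 4 semitones makes it Eb4.
B4: a third down reaches G, and 4 semitones makes it G4.
A major third down from Ebb6 gives Cbb6.
G#5: a third down reaches E, and 4 semitones makes it E5.
Eb6 down a major third is Cb6.
A major third down from Ab5 gives Fb5.

Eb4 G4 Cbb6 E5 Cb6 Fb5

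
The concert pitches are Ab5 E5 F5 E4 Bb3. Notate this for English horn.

The English horn sounds a perfect fifth below written, so the written part must be a perfect fifth above concert — transpose each note up.
Ab5 → Eb6
E5 → B5
F5 → C6
E4 → B4
Bb3 → F4

Eb6 B5 C6 B4 F4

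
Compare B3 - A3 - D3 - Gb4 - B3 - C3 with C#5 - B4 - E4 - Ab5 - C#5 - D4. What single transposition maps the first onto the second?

up a major ninth

Take the first pair: B3 → C#5. B to C spans 9 letter names, so the interval is some kind of ninth.
B3 to C#5 is 14 semitones, which makes it a major ninth; the second version is higher, so the direction is up.
Checking another pair — C3 → D4 — gives the same interval.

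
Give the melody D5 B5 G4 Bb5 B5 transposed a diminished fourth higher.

Gb5 Eb6 Cb5 Ebb6 Eb6

D5 gives Gb5
B5 gives Eb6
G4 gives Cb5
Bb5 gives Ebb6
B5 gives Eb6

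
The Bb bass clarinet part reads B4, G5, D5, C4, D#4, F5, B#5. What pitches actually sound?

Written C4 on the Bb bass clarinet sounds as Bb2, a major ninth lower; apply that shift to every note.
B4 → A3
G5 → F4
D5 → C4
C4 → Bb2
D#4 → C#3
F5 → Eb4
B#5 → A#4

A3 F4 C4 Bb2 C#3 Eb4 A#4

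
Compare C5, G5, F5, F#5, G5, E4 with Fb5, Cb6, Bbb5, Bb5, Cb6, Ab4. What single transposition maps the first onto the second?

Take the first pair: C5 → Fb5. C to F spans 4 letter names, so the interval is some kind of fourth.
C5 to Fb5 is 4 semitones, which makes it a diminished fourth; the second version is higher, so the direction is up.
Checking another pair — E4 → Ab4 — gives the same interval.

up a diminished fourth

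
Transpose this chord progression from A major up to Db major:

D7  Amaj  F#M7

Gb7 Dbmaj BbM7

A major up to Db major is a diminished fourth; each chord root moves by that interval while the quality stays the same.
D7: root D up a diminished fourth → Gb, giving Gb7.
Amaj: root A up a diminished fourth → Db, giving Dbmaj.
F#M7: root F# up a diminished fourth → Bb, giving BbM7.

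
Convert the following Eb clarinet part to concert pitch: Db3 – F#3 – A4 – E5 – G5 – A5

Fb3 A3 C5 G5 Bb5 C6

The Eb clarinet sounds a minor third above written, so transpose each written note up a minor third.
Db3 -> Fb3
F#3 -> A3
A4 -> C5
E5 -> G5
G5 -> Bb5
A5 -> C6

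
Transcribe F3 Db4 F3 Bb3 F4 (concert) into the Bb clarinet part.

G3 Eb4 G3 C4 G4

Written C4 sounds as Bb3 on the Bb clarinet, so concert pitches are written a major second up.
F3 → G3
Db4 → Eb4
F3 → G3
Bb3 → C4
F4 → G4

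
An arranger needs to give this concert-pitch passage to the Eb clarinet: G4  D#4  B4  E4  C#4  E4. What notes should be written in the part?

E4 B#3 G#4 C#4 A#3 C#4

The Eb clarinet sounds a minor third above written, so the written part must be a minor third below concert — transpose each note down.
G4 -> E4
D#4 -> B#3
B4 -> G#4
E4 -> C#4
C#4 -> A#3
E4 -> C#4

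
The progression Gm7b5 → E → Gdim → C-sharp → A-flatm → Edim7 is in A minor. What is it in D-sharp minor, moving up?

C#m7b5 A# C#dim F## Dm A#dim7

A minor up to D-sharp minor is an augmented fourth; each chord root moves by that interval while the quality stays the same.
Gm7b5: root G up an augmented fourth → C#, giving C#m7b5.
E: root E up an augmented fourth → A#, giving A#.
Gdim: root G up an augmented fourth → C#, giving C#dim.
C-sharp: root C-sharp up an augmented fourth → F##, giving F##.
A-flatm: root A-flat up an augmented fourth → D, giving Dm.
Edim7: root E up an augmented fourth → A#, giving A#dim7.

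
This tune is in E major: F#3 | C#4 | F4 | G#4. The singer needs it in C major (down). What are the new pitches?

D3 A3 Db4 E4

From E down to C is a major third; apply that to each pitch.
F#3 becomes D3
C#4 becomes A3
F4 becomes Db4
G#4 becomes E4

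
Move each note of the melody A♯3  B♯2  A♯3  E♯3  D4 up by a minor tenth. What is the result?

A#3 becomes C#5
B#2 becomes D#4
A#3 becomes C#5
E#3 becomes G#4
D4 becomes F5

C#5 D#4 C#5 G#4 F5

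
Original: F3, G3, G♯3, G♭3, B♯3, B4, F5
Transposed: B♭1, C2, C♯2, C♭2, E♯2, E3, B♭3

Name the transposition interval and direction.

From F3 to Bb1 is 12 letter names — a twelfth of some quality.
Bb1 to F3 is 19 semitones, which makes it a perfect twelfth; the second version is lower, so the direction is down.
Checking another pair — F5 → Bb3 — gives the same interval.

down a perfect twelfth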